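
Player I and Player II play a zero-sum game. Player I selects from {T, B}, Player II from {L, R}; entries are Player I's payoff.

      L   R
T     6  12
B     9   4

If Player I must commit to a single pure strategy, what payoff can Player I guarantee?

6

Row minima: T → 6, B → 4.
The best of these is 6.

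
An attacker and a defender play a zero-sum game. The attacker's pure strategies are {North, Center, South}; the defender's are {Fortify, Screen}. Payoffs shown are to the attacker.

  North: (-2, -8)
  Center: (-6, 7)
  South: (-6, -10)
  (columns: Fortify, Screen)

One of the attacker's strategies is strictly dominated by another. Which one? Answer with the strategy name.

South

North gives a strictly higher payoff than South against every column: -2 > -6, -8 > -10.
So South is strictly dominated and the attacker never plays it.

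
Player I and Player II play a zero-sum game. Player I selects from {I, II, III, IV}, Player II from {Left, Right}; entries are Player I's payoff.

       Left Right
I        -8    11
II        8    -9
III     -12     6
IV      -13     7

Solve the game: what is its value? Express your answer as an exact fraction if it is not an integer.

4/9

Row minima: I → -8, II → -9, III → -12, IV → -13; maximin = -8.
Column maxima: Left → 8, Right → 11; minimax = 8.
-8 ≠ 8, so there is no saddle point; optimal play is mixed.
III is strictly dominated by I, so Player I never plays it.
IV is strictly dominated by I, so Player I never plays it.
On the remaining 2×2 (I, II vs Left, Right):
Let Player I play I with probability p. Expected payoff against Left: (-8)p + 8(1−p) = −16p + 8; against Right: 11p + (-9)(1−p) = 20p − 9.
Setting these equal: −16p + 8 = 20p − 9 ⇒ −36p = -17 ⇒ p = 17/36, and the value is (-16)·(17/36) + 8 = 4/9.
For Player II: with q = P(Left), equating I's and II's payoffs gives −19q + 11 = 17q − 9 ⇒ q = 5/9.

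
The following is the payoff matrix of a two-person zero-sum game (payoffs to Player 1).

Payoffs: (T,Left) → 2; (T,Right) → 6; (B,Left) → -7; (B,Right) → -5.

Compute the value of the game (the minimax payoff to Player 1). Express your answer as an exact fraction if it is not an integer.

2

Row minima: T → 2, B → -7; maximin = 2.
Column maxima: Left → 2, Right → 6; minimax = 2.
Since maximin = minimax = 2, there is a saddle point and the value is 2.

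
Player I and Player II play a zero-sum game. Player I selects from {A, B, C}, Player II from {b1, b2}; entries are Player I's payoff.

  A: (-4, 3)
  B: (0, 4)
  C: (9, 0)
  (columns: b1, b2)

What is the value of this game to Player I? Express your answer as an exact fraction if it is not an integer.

Row minima: A → -4, B → 0, C → 0; maximin = 0.
Column maxima: b1 → 9, b2 → 4; minimax = 4.
0 ≠ 4, so there is no saddle point; optimal play is mixed.
A is strictly dominated by B, so Player I never plays it.
On the remaining 2×2 (B, C vs b1, b2):
Let Player I play B with probability p. Expected payoff against b1: 0p + 9(1−p) = −9p + 9; against b2: 4p + 0(1−p) = 4p.
Setting these equal: −9p + 9 = 4p ⇒ −13p = -9 ⇒ p = 9/13, and the value is (-9)·(9/13) + 9 = 36/13.
For Player II: with q = P(b1), equating B's and C's payoffs gives −4q + 4 = 9q ⇒ q = 4/13.

36/13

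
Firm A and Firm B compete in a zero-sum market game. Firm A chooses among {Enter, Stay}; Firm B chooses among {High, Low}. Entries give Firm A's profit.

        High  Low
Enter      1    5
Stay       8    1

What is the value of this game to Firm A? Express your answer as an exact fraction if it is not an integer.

39/11

Row minima: Enter → 1, Stay → 1; maximin = 1.
Column maxima: High → 8, Low → 5; minimax = 5.
1 ≠ 5, so there is no saddle point; optimal play is mixed.
Let Firm A play Enter with probability p. Expected payoff against High: 1p + 8(1−p) = −7p + 8; against Low: 5p + 1(1−p) = 4p + 1.
Setting these equal: −7p + 8 = 4p + 1 ⇒ −11p = -7 ⇒ p = 7/11, and the value is (-7)·(7/11) + 8 = 39/11.
For Firm B: with q = P(High), equating Enter's and Stay's payoffs gives −4q + 5 = 7q + 1 ⇒ q = 4/11.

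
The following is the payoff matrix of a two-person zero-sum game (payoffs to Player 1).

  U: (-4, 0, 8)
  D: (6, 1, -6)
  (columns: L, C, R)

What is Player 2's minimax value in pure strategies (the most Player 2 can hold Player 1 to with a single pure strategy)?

1

Column maxima: L → 6, C → 1, R → 8.
The smallest of these is 1.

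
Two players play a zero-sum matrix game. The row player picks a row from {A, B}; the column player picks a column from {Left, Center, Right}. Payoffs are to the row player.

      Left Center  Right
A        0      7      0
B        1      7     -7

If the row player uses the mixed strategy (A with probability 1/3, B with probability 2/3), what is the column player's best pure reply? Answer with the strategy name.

If the column player plays Left, the row player's expected payoff is (1/3)·0 + (2/3)·1 = 2/3.
If the column player plays Center, the row player's expected payoff is (1/3)·7 + (2/3)·7 = 7.
If the column player plays Right, the row player's expected payoff is (1/3)·0 + (2/3)·(-7) = -14/3.
The column player minimizes the row player's payoff; the smallest is -14/3, so the best response is Right.

Right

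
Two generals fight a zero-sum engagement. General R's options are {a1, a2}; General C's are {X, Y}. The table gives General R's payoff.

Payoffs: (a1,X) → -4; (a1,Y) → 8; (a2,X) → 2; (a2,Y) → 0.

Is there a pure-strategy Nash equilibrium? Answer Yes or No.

No

Row minima: a1 → -4, a2 → 0; maximin = 0.
Column maxima: X → 2, Y → 8; minimax = 2.
0 ≠ 2, so no pure-strategy equilibrium exists.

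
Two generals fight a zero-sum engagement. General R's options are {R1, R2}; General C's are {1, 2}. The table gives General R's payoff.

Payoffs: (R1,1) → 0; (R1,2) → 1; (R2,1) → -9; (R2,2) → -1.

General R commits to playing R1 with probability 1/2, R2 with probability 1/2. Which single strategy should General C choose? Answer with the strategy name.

1

If General C plays 1, General R's expected payoff is (1/2)·0 + (1/2)·(-9) = -9/2.
If General C plays 2, General R's expected payoff is (1/2)·1 + (1/2)·(-1) = 0.
General C minimizes General R's payoff; the smallest is -9/2, so the best response is 1.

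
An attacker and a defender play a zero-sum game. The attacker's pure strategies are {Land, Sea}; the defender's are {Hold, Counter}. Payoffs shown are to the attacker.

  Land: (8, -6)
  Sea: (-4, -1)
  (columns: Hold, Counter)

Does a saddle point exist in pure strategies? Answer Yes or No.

No

Row minima: Land → -6, Sea → -4; maximin = -4.
Column maxima: Hold → 8, Counter → -1; minimax = -1.
-4 ≠ -1, so no pure-strategy equilibrium exists.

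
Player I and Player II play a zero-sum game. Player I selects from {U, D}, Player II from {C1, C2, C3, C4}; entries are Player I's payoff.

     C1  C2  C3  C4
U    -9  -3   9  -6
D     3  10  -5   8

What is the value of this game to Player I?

Row minima: U → -9, D → -5; maximin = -5.
Column maxima: C1 → 3, C2 → 10, C3 → 9, C4 → 8; minimax = 3.
-5 ≠ 3, so there is no saddle point; optimal play is mixed.
C2 is strictly dominated by C1 (it gives Player I strictly more in every row), so Player II never plays it.
C4 is strictly dominated by C1 (it gives Player I strictly more in every row), so Player II never plays it.
On the remaining 2×2 (U, D vs C1, C3):
Let Player I play U with probability p. Expected payoff against C1: (-9)p + 3(1−p) = −12p + 3; against C3: 9p + (-5)(1−p) = 14p − 5.
Setting these equal: −12p + 3 = 14p − 5 ⇒ −26p = -8 ⇒ p = 4/13, and the value is (-12)·(4/13) + 3 = -9/13.
For Player II: with q = P(C1), equating U's and D's payoffs gives −18q + 9 = 8q − 5 ⇒ q = 7/13.

-9/13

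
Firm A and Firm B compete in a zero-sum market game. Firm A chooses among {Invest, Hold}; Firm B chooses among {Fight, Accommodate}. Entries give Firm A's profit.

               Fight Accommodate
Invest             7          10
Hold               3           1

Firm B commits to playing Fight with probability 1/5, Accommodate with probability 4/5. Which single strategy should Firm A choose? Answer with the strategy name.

Invest

Expected payoff of Invest: (1/5)·7 + (4/5)·10 = 47/5.
Expected payoff of Hold: (1/5)·3 + (4/5)·1 = 7/5.
The largest is 47/5, so Firm A's best response is Invest.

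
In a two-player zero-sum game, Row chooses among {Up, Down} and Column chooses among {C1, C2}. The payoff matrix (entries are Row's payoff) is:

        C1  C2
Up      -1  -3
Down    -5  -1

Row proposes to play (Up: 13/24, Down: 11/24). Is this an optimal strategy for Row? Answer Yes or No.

Against C1 this mix gives (13/24)·(-1) + (11/24)·(-5) = -17/6.
Against C2 this mix gives (13/24)·(-3) + (11/24)·(-1) = -25/12.
Column will play C1, holding Row to -17/6. Shifting weight toward the row that does better against C1 would raise this floor (the equalizing mix achieves -7/3 against both C1 and C2), so the proposed strategy is not optimal.

No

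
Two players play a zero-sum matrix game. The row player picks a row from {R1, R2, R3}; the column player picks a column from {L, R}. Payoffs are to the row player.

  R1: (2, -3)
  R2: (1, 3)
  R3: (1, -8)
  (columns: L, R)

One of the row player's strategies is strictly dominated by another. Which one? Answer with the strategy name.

R1 gives a strictly higher payoff than R3 against every column: 2 > 1, -3 > -8.
So R3 is strictly dominated and the row player never plays it.

R3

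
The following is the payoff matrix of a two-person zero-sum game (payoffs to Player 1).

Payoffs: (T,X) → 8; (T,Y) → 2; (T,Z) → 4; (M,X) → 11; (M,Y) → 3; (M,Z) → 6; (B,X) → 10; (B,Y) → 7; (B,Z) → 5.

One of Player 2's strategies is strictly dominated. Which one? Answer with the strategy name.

X

Y holds Player 1's payoff strictly below X in every row: 2 < 8, 3 < 11, 7 < 10.
So X is strictly dominated for Player 2.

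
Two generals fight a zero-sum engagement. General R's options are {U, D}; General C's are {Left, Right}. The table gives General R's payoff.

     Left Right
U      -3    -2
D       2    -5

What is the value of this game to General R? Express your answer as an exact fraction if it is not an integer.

-19/8

Row minima: U → -3, D → -5; maximin = -3.
Column maxima: Left → 2, Right → -2; minimax = -2.
-3 ≠ -2, so there is no saddle point; optimal play is mixed.
Let General R play U with probability p. Expected payoff against Left: (-3)p + 2(1−p) = −5p + 2; against Right: (-2)p + (-5)(1−p) = 3p − 5.
Setting these equal: −5p + 2 = 3p − 5 ⇒ −8p = -7 ⇒ p = 7/8, and the value is (-5)·(7/8) + 2 = -19/8.
For General C: with q = P(Left), equating U's and D's payoffs gives −q − 2 = 7q − 5 ⇒ q = 3/8.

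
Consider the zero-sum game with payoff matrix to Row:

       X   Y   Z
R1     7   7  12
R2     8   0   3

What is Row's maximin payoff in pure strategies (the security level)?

7

Row minima: R1 → 7, R2 → 0.
The best of these is 7.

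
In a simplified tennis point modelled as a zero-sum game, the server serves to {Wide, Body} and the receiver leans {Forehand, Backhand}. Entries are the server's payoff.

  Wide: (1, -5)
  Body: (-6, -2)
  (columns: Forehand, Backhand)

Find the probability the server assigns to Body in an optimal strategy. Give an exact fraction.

3/5

Row minima: Wide → -5, Body → -6; maximin = -5.
Column maxima: Forehand → 1, Backhand → -2; minimax = -2.
-5 ≠ -2, so there is no saddle point; optimal play is mixed.
Let the server play Wide with probability p. Expected payoff against Forehand: 1p + (-6)(1−p) = 7p − 6; against Backhand: (-5)p + (-2)(1−p) = −3p − 2.
Setting these equal: 7p − 6 = −3p − 2 ⇒ 10p = 4 ⇒ p = 2/5, and the value is (7)·(2/5) − 6 = -16/5.
For the receiver: with q = P(Forehand), equating Wide's and Body's payoffs gives 6q − 5 = −4q − 2 ⇒ q = 3/10.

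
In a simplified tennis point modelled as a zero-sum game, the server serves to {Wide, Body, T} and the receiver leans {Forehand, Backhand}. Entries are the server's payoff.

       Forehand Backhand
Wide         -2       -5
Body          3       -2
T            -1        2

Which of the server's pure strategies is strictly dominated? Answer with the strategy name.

Wide

Body gives a strictly higher payoff than Wide against every column: 3 > -2, -2 > -5.
So Wide is strictly dominated and the server never plays it.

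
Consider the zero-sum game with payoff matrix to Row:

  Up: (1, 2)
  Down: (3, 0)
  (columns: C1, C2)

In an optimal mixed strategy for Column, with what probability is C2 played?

1/2

Row minima: Up → 1, Down → 0; maximin = 1.
Column maxima: C1 → 3, C2 → 2; minimax = 2.
1 ≠ 2, so there is no saddle point; optimal play is mixed.
Let Row play Up with probability p. Expected payoff against C1: 1p + 3(1−p) = −2p + 3; against C2: 2p + 0(1−p) = 2p.
Setting these equal: −2p + 3 = 2p ⇒ −4p = -3 ⇒ p = 3/4, and the value is (-2)·(3/4) + 3 = 3/2.
For Column: with q = P(C1), equating Up's and Down's payoffs gives −q + 2 = 3q ⇒ q = 1/2.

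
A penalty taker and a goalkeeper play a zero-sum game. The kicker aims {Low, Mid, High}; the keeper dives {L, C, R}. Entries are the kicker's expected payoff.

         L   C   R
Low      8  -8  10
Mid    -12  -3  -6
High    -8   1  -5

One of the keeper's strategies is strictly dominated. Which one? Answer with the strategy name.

R

L holds the kicker's payoff strictly below R in every row: 8 < 10, -12 < -6, -8 < -5.
So R is strictly dominated for the keeper.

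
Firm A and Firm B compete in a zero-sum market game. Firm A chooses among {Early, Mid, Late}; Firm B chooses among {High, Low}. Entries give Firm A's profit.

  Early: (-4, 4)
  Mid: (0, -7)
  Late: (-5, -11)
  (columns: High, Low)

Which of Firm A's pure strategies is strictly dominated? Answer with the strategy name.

Early gives a strictly higher payoff than Late against every column: -4 > -5, 4 > -11.
So Late is strictly dominated and Firm A never plays it.

Late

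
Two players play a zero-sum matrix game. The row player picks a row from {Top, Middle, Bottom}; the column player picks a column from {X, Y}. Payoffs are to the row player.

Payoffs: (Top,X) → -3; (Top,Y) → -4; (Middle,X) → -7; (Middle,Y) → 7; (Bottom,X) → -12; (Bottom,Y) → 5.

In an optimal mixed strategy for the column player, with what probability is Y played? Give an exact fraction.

4/15

Row minima: Top → -4, Middle → -7, Bottom → -12; maximin = -4.
Column maxima: X → -3, Y → 7; minimax = -3.
-4 ≠ -3, so there is no saddle point; optimal play is mixed.
Bottom is strictly dominated by Middle, so the row player never plays it.
On the remaining 2×2 (Top, Middle vs X, Y):
Let the row player play Top with probability p. Expected payoff against X: (-3)p + (-7)(1−p) = 4p − 7; against Y: (-4)p + 7(1−p) = −11p + 7.
Setting these equal: 4p − 7 = −11p + 7 ⇒ 15p = 14 ⇒ p = 14/15, and the value is (4)·(14/15) − 7 = -49/15.
For the column player: with q = P(X), equating Top's and Middle's payoffs gives q − 4 = −14q + 7 ⇒ q = 11/15.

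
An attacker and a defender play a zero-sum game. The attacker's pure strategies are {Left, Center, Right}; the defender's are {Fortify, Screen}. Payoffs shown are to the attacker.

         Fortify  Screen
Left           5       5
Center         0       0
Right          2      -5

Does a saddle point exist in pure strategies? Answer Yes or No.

Yes

Row minima: Left → 5, Center → 0, Right → -5; maximin = 5.
Column maxima: Fortify → 5, Screen → 5; minimax = 5.
maximin = minimax = 5, so a saddle point exists.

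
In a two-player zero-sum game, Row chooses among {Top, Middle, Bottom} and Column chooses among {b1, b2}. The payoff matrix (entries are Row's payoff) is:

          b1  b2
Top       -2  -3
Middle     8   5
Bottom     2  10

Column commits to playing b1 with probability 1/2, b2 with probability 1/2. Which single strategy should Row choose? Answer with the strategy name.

Expected payoff of Top: (1/2)·(-2) + (1/2)·(-3) = -5/2.
Expected payoff of Middle: (1/2)·8 + (1/2)·5 = 13/2.
Expected payoff of Bottom: (1/2)·2 + (1/2)·10 = 6.
The largest is 13/2, so Row's best response is Middle.

Middle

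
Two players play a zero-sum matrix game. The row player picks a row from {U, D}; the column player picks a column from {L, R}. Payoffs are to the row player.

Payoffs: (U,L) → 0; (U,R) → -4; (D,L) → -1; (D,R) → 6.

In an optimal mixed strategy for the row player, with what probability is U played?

Row minima: U → -4, D → -1; maximin = -1.
Column maxima: L → 0, R → 6; minimax = 0.
-1 ≠ 0, so there is no saddle point; optimal play is mixed.
Let the row player play U with probability p. Expected payoff against L: 0p + (-1)(1−p) = p − 1; against R: (-4)p + 6(1−p) = −10p + 6.
Setting these equal: p − 1 = −10p + 6 ⇒ 11p = 7 ⇒ p = 7/11, and the value is (1)·(7/11) − 1 = -4/11.
For the column player: with q = P(L), equating U's and D's payoffs gives 4q − 4 = −7q + 6 ⇒ q = 10/11.

7/11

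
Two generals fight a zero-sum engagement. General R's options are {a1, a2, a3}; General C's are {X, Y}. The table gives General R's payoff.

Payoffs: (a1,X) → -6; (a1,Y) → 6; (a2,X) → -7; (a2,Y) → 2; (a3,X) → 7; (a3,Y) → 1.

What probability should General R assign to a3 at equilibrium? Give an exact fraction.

Row minima: a1 → -6, a2 → -7, a3 → 1; maximin = 1.
Column maxima: X → 7, Y → 6; minimax = 6.
1 ≠ 6, so there is no saddle point; optimal play is mixed.
a2 is strictly dominated by a1, so General R never plays it.
On the remaining 2×2 (a1, a3 vs X, Y):
Let General R play a1 with probability p. Expected payoff against X: (-6)p + 7(1−p) = −13p + 7; against Y: 6p + 1(1−p) = 5p + 1.
Setting these equal: −13p + 7 = 5p + 1 ⇒ −18p = -6 ⇒ p = 1/3, and the value is (-13)·(1/3) + 7 = 8/3.
For General C: with q = P(X), equating a1's and a3's payoffs gives −12q + 6 = 6q + 1 ⇒ q = 5/18.

2/3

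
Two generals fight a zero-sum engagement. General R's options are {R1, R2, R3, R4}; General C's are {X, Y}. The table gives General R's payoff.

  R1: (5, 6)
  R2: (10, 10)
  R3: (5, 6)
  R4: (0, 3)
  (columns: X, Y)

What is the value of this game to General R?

10

Row minima: R1 → 5, R2 → 10, R3 → 5, R4 → 0; maximin = 10.
Column maxima: X → 10, Y → 10; minimax = 10.
Since maximin = minimax = 10, there is a saddle point and the value is 10.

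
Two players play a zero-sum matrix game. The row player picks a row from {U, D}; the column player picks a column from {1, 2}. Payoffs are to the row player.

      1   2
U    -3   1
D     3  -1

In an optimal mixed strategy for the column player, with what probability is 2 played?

Row minima: U → -3, D → -1; maximin = -1.
Column maxima: 1 → 3, 2 → 1; minimax = 1.
-1 ≠ 1, so there is no saddle point; optimal play is mixed.
Let the row player play U with probability p. Expected payoff against 1: (-3)p + 3(1−p) = −6p + 3; against 2: 1p + (-1)(1−p) = 2p − 1.
Setting these equal: −6p + 3 = 2p − 1 ⇒ −8p = -4 ⇒ p = 1/2, and the value is (-6)·(1/2) + 3 = 0.
For the column player: with q = P(1), equating U's and D's payoffs gives −4q + 1 = 4q − 1 ⇒ q = 1/4.

3/4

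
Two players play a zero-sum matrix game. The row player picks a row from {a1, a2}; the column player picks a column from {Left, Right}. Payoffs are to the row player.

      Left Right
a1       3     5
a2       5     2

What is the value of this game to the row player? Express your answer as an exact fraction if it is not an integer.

Row minima: a1 → 3, a2 → 2; maximin = 3.
Column maxima: Left → 5, Right → 5; minimax = 5.
3 ≠ 5, so there is no saddle point; optimal play is mixed.
Let the row player play a1 with probability p. Expected payoff against Left: 3p + 5(1−p) = −2p + 5; against Right: 5p + 2(1−p) = 3p + 2.
Setting these equal: −2p + 5 = 3p + 2 ⇒ −5p = -3 ⇒ p = 3/5, and the value is (-2)·(3/5) + 5 = 19/5.
For the column player: with q = P(Left), equating a1's and a2's payoffs gives −2q + 5 = 3q + 2 ⇒ q = 3/5.

19/5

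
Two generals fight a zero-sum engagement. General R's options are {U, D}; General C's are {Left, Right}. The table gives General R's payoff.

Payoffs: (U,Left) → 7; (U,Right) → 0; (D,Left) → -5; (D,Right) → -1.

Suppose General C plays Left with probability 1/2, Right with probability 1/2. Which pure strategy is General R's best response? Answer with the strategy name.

U

Expected payoff of U: (1/2)·7 + (1/2)·0 = 7/2.
Expected payoff of D: (1/2)·(-5) + (1/2)·(-1) = -3.
The largest is 7/2, so General R's best response is U.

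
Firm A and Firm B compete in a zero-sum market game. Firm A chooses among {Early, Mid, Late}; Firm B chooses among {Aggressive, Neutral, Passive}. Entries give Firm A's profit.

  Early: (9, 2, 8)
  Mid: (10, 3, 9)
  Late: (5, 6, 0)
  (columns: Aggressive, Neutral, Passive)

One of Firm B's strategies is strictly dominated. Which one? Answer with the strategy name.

Aggressive

Passive holds Firm A's payoff strictly below Aggressive in every row: 8 < 9, 9 < 10, 0 < 5.
So Aggressive is strictly dominated for Firm B.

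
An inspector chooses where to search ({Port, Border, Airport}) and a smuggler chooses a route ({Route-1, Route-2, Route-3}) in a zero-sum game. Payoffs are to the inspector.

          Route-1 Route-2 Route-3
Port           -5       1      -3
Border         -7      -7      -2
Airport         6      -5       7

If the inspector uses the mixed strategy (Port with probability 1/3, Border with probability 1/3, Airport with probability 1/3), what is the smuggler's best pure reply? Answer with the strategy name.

Route-2

If the smuggler plays Route-1, the inspector's expected payoff is (1/3)·(-5) + (1/3)·(-7) + (1/3)·6 = -2.
If the smuggler plays Route-2, the inspector's expected payoff is (1/3)·1 + (1/3)·(-7) + (1/3)·(-5) = -11/3.
If the smuggler plays Route-3, the inspector's expected payoff is (1/3)·(-3) + (1/3)·(-2) + (1/3)·7 = 2/3.
The smuggler minimizes the inspector's payoff; the smallest is -11/3, so the best response is Route-2.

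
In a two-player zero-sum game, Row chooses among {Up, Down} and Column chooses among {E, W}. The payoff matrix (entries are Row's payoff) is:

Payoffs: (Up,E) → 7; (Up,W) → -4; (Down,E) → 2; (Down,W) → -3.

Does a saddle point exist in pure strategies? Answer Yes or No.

Row minima: Up → -4, Down → -3; maximin = -3.
Column maxima: E → 7, W → -3; minimax = -3.
maximin = minimax = -3, so a saddle point exists.

Yes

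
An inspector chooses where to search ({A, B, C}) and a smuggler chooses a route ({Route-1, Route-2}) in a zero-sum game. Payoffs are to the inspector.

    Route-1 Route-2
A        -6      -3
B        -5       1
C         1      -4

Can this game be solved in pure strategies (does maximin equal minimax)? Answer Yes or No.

No

Row minima: A → -6, B → -5, C → -4; maximin = -4.
Column maxima: Route-1 → 1, Route-2 → 1; minimax = 1.
-4 ≠ 1, so no pure-strategy equilibrium exists.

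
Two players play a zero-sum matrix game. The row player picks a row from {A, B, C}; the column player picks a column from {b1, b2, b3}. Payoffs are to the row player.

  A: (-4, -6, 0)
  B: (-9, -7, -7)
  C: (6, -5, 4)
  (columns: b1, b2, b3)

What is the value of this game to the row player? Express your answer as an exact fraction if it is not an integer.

Row minima: A → -6, B → -9, C → -5; maximin = -5.
Column maxima: b1 → 6, b2 → -5, b3 → 4; minimax = -5.
Since maximin = minimax = -5, there is a saddle point and the value is -5.

-5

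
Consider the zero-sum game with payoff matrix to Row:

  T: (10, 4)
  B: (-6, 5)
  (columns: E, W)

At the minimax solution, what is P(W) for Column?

16/17

Row minima: T → 4, B → -6; maximin = 4.
Column maxima: E → 10, W → 5; minimax = 5.
4 ≠ 5, so there is no saddle point; optimal play is mixed.
Let Row play T with probability p. Expected payoff against E: 10p + (-6)(1−p) = 16p − 6; against W: 4p + 5(1−p) = −p + 5.
Setting these equal: 16p − 6 = −p + 5 ⇒ 17p = 11 ⇒ p = 11/17, and the value is (16)·(11/17) − 6 = 74/17.
For Column: with q = P(E), equating T's and B's payoffs gives 6q + 4 = −11q + 5 ⇒ q = 1/17.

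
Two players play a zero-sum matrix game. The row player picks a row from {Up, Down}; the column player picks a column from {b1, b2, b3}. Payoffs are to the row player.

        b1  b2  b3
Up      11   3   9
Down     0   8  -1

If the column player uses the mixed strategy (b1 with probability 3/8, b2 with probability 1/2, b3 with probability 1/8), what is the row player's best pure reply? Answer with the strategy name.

Expected payoff of Up: (3/8)·11 + (1/2)·3 + (1/8)·9 = 27/4.
Expected payoff of Down: (3/8)·0 + (1/2)·8 + (1/8)·(-1) = 31/8.
The largest is 27/4, so the row player's best response is Up.

Up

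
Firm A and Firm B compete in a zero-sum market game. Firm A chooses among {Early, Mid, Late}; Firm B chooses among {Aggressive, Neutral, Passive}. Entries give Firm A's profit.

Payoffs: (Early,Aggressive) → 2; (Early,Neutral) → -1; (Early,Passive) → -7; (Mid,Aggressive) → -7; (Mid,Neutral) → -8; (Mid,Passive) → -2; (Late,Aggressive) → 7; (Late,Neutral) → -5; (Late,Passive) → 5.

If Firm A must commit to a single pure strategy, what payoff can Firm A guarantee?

-5

Row minima: Early → -7, Mid → -8, Late → -5.
The best of these is -5.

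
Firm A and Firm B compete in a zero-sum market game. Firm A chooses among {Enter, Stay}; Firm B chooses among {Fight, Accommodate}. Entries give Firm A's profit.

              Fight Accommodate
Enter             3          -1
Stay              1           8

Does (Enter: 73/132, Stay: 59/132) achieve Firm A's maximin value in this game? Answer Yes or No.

Against Fight this mix gives (73/132)·3 + (59/132)·1 = 139/66.
Against Accommodate this mix gives (73/132)·(-1) + (59/132)·8 = 133/44.
Firm B will play Fight, holding Firm A to 139/66. Shifting weight toward the row that does better against Fight would raise this floor (the equalizing mix achieves 25/11 against both Fight and Accommodate), so the proposed strategy is not optimal.

No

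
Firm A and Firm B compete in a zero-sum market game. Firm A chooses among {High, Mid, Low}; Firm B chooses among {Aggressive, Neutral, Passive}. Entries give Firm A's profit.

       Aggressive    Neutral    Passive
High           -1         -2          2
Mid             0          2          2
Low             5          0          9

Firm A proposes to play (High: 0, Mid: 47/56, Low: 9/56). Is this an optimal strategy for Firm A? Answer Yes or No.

No

Against Aggressive this mix gives (47/56)·0 + (9/56)·5 = 45/56.
Against Neutral this mix gives (47/56)·2 + (9/56)·0 = 47/28.
Against Passive this mix gives (47/56)·2 + (9/56)·9 = 25/8.
Firm B will play Aggressive, holding Firm A to 45/56. Shifting weight toward the row that does better against Aggressive would raise this floor (the equalizing mix achieves 10/7 against both Aggressive and Neutral), so the proposed strategy is not optimal.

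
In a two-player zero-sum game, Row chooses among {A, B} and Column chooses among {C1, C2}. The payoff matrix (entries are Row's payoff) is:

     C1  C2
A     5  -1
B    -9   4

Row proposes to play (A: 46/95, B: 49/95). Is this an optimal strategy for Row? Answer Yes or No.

Against C1 this mix gives (46/95)·5 + (49/95)·(-9) = -211/95.
Against C2 this mix gives (46/95)·(-1) + (49/95)·4 = 30/19.
Column will play C1, holding Row to -211/95. Shifting weight toward the row that does better against C1 would raise this floor (the equalizing mix achieves 11/19 against both C1 and C2), so the proposed strategy is not optimal.

No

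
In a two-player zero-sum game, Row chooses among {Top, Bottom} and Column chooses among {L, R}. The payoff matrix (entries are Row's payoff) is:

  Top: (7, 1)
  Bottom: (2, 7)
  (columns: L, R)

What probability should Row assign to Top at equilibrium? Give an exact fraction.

5/11

Row minima: Top → 1, Bottom → 2; maximin = 2.
Column maxima: L → 7, R → 7; minimax = 7.
2 ≠ 7, so there is no saddle point; optimal play is mixed.
Let Row play Top with probability p. Expected payoff against L: 7p + 2(1−p) = 5p + 2; against R: 1p + 7(1−p) = −6p + 7.
Setting these equal: 5p + 2 = −6p + 7 ⇒ 11p = 5 ⇒ p = 5/11, and the value is (5)·(5/11) + 2 = 47/11.
For Column: with q = P(L), equating Top's and Bottom's payoffs gives 6q + 1 = −5q + 7 ⇒ q = 6/11.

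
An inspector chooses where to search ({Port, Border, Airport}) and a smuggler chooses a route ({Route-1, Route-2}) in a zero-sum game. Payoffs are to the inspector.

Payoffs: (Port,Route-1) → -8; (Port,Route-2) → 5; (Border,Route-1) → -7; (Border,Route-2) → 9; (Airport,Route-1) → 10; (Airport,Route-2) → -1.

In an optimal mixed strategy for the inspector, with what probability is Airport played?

Row minima: Port → -8, Border → -7, Airport → -1; maximin = -1.
Column maxima: Route-1 → 10, Route-2 → 9; minimax = 9.
-1 ≠ 9, so there is no saddle point; optimal play is mixed.
Port is strictly dominated by Border, so the inspector never plays it.
On the remaining 2×2 (Border, Airport vs Route-1, Route-2):
Let the inspector play Border with probability p. Expected payoff against Route-1: (-7)p + 10(1−p) = −17p + 10; against Route-2: 9p + (-1)(1−p) = 10p − 1.
Setting these equal: −17p + 10 = 10p − 1 ⇒ −27p = -11 ⇒ p = 11/27, and the value is (-17)·(11/27) + 10 = 83/27.
For the smuggler: with q = P(Route-1), equating Border's and Airport's payoffs gives −16q + 9 = 11q − 1 ⇒ q = 10/27.

16/27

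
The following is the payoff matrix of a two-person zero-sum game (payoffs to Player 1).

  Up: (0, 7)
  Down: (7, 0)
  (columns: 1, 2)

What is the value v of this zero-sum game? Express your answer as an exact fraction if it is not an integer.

Row minima: Up → 0, Down → 0; maximin = 0.
Column maxima: 1 → 7, 2 → 7; minimax = 7.
0 ≠ 7, so there is no saddle point; optimal play is mixed.
Let Player 1 play Up with probability p. Expected payoff against 1: 0p + 7(1−p) = −7p + 7; against 2: 7p + 0(1−p) = 7p.
Setting these equal: −7p + 7 = 7p ⇒ −14p = -7 ⇒ p = 1/2, and the value is (-7)·(1/2) + 7 = 7/2.
For Player 2: with q = P(1), equating Up's and Down's payoffs gives −7q + 7 = 7q ⇒ q = 1/2.

7/2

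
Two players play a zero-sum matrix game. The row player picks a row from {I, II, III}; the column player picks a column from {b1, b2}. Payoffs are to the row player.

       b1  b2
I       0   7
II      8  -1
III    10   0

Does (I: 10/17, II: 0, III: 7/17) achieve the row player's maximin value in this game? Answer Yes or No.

Yes

Against b1 this mix gives (10/17)·0 + (7/17)·10 = 70/17.
Against b2 this mix gives (10/17)·7 + (7/17)·0 = 70/17.
All of the column player's active replies (b1, b2) yield 70/17, and no column does worse for the row player. The mix makes the column player indifferent and guarantees 70/17, so it is optimal.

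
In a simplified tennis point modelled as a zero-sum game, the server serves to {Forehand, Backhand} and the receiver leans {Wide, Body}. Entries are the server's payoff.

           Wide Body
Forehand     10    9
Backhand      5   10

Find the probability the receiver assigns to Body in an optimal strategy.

Row minima: Forehand → 9, Backhand → 5; maximin = 9.
Column maxima: Wide → 10, Body → 10; minimax = 10.
9 ≠ 10, so there is no saddle point; optimal play is mixed.
Let the server play Forehand with probability p. Expected payoff against Wide: 10p + 5(1−p) = 5p + 5; against Body: 9p + 10(1−p) = −p + 10.
Setting these equal: 5p + 5 = −p + 10 ⇒ 6p = 5 ⇒ p = 5/6, and the value is (5)·(5/6) + 5 = 55/6.
For the receiver: with q = P(Wide), equating Forehand's and Backhand's payoffs gives q + 9 = −5q + 10 ⇒ q = 1/6.

5/6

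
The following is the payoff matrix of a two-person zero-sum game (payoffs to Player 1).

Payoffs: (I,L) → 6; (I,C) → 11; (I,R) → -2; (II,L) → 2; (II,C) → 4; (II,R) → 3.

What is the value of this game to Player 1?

22/9

Row minima: I → -2, II → 2; maximin = 2.
Column maxima: L → 6, C → 11, R → 3; minimax = 3.
2 ≠ 3, so there is no saddle point; optimal play is mixed.
C is strictly dominated by L (it gives Player 1 strictly more in every row), so Player 2 never plays it.
On the remaining 2×2 (I, II vs L, R):
Let Player 1 play I with probability p. Expected payoff against L: 6p + 2(1−p) = 4p + 2; against R: (-2)p + 3(1−p) = −5p + 3.
Setting these equal: 4p + 2 = −5p + 3 ⇒ 9p = 1 ⇒ p = 1/9, and the value is (4)·(1/9) + 2 = 22/9.
For Player 2: with q = P(L), equating I's and II's payoffs gives 8q − 2 = −q + 3 ⇒ q = 5/9.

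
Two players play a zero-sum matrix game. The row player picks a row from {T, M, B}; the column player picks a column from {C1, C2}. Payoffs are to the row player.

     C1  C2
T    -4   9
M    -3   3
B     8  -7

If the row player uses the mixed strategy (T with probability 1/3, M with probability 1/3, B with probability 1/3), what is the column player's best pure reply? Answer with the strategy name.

If the column player plays C1, the row player's expected payoff is (1/3)·(-4) + (1/3)·(-3) + (1/3)·8 = 1/3.
If the column player plays C2, the row player's expected payoff is (1/3)·9 + (1/3)·3 + (1/3)·(-7) = 5/3.
The column player minimizes the row player's payoff; the smallest is 1/3, so the best response is C1.

C1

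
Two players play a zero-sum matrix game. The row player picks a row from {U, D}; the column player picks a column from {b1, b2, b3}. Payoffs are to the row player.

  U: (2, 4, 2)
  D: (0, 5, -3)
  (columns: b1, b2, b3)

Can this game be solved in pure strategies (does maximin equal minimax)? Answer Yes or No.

Yes

Row minima: U → 2, D → -3; maximin = 2.
Column maxima: b1 → 2, b2 → 5, b3 → 2; minimax = 2.
maximin = minimax = 2, so a saddle point exists.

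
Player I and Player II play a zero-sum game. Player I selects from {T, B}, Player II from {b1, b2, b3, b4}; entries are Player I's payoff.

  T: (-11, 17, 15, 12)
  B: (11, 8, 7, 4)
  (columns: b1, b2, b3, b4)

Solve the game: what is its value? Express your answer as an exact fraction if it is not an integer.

Row minima: T → -11, B → 4; maximin = 4.
Column maxima: b1 → 11, b2 → 17, b3 → 15, b4 → 12; minimax = 11.
4 ≠ 11, so there is no saddle point; optimal play is mixed.
b2 is strictly dominated by b3 (it gives Player I strictly more in every row), so Player II never plays it.
b3 is strictly dominated by b4 (it gives Player I strictly more in every row), so Player II never plays it.
On the remaining 2×2 (T, B vs b1, b4):
Let Player I play T with probability p. Expected payoff against b1: (-11)p + 11(1−p) = −22p + 11; against b4: 12p + 4(1−p) = 8p + 4.
Setting these equal: −22p + 11 = 8p + 4 ⇒ −30p = -7 ⇒ p = 7/30, and the value is (-22)·(7/30) + 11 = 88/15.
For Player II: with q = P(b1), equating T's and B's payoffs gives −23q + 12 = 7q + 4 ⇒ q = 4/15.

88/15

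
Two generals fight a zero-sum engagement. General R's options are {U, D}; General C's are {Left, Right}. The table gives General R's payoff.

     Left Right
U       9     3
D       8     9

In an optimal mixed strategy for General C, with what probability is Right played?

1/7

Row minima: U → 3, D → 8; maximin = 8.
Column maxima: Left → 9, Right → 9; minimax = 9.
8 ≠ 9, so there is no saddle point; optimal play is mixed.
Let General R play U with probability p. Expected payoff against Left: 9p + 8(1−p) = p + 8; against Right: 3p + 9(1−p) = −6p + 9.
Setting these equal: p + 8 = −6p + 9 ⇒ 7p = 1 ⇒ p = 1/7, and the value is (1)·(1/7) + 8 = 57/7.
For General C: with q = P(Left), equating U's and D's payoffs gives 6q + 3 = −q + 9 ⇒ q = 6/7.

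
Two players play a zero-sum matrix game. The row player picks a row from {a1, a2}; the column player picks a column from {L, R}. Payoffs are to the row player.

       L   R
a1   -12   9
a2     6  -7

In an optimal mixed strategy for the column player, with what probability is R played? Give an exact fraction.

9/17

Row minima: a1 → -12, a2 → -7; maximin = -7.
Column maxima: L → 6, R → 9; minimax = 6.
-7 ≠ 6, so there is no saddle point; optimal play is mixed.
Let the row player play a1 with probability p. Expected payoff against L: (-12)p + 6(1−p) = −18p + 6; against R: 9p + (-7)(1−p) = 16p − 7.
Setting these equal: −18p + 6 = 16p − 7 ⇒ −34p = -13 ⇒ p = 13/34, and the value is (-18)·(13/34) + 6 = -15/17.
For the column player: with q = P(L), equating a1's and a2's payoffs gives −21q + 9 = 13q − 7 ⇒ q = 8/17.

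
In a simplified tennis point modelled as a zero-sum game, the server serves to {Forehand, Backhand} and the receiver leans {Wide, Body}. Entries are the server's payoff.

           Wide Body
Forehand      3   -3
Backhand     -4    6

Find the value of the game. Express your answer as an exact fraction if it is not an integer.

Row minima: Forehand → -3, Backhand → -4; maximin = -3.
Column maxima: Wide → 3, Body → 6; minimax = 3.
-3 ≠ 3, so there is no saddle point; optimal play is mixed.
Let the server play Forehand with probability p. Expected payoff against Wide: 3p + (-4)(1−p) = 7p − 4; against Body: (-3)p + 6(1−p) = −9p + 6.
Setting these equal: 7p − 4 = −9p + 6 ⇒ 16p = 10 ⇒ p = 5/8, and the value is (7)·(5/8) − 4 = 3/8.
For the receiver: with q = P(Wide), equating Forehand's and Backhand's payoffs gives 6q − 3 = −10q + 6 ⇒ q = 9/16.

3/8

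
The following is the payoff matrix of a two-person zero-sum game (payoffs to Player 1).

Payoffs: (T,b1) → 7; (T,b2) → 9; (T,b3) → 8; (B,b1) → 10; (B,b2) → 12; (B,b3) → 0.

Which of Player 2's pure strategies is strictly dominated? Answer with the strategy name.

b1 holds Player 1's payoff strictly below b2 in every row: 7 < 9, 10 < 12.
So b2 is strictly dominated for Player 2.

b2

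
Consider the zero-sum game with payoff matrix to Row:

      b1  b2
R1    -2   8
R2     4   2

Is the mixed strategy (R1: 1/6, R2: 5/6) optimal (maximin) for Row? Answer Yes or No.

Yes

Against b1 this mix gives (1/6)·(-2) + (5/6)·4 = 3.
Against b2 this mix gives (1/6)·8 + (5/6)·2 = 3.
All of Column's active replies (b1, b2) yield 3, and no column does worse for Row. The mix makes Column indifferent and guarantees 3, so it is optimal.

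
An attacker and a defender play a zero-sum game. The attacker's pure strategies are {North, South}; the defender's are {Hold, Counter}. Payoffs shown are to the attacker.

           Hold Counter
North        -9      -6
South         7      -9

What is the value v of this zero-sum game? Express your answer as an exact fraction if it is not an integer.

-123/19

Row minima: North → -9, South → -9; maximin = -9.
Column maxima: Hold → 7, Counter → -6; minimax = -6.
-9 ≠ -6, so there is no saddle point; optimal play is mixed.
Let the attacker play North with probability p. Expected payoff against Hold: (-9)p + 7(1−p) = −16p + 7; against Counter: (-6)p + (-9)(1−p) = 3p − 9.
Setting these equal: −16p + 7 = 3p − 9 ⇒ −19p = -16 ⇒ p = 16/19, and the value is (-16)·(16/19) + 7 = -123/19.
For the defender: with q = P(Hold), equating North's and South's payoffs gives −3q − 6 = 16q − 9 ⇒ q = 3/19.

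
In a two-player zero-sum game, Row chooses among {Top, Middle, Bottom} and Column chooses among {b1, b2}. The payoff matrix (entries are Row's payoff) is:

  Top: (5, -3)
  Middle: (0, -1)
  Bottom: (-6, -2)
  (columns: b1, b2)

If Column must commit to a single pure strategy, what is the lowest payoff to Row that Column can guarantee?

Column maxima: b1 → 5, b2 → -1.
The smallest of these is -1.

-1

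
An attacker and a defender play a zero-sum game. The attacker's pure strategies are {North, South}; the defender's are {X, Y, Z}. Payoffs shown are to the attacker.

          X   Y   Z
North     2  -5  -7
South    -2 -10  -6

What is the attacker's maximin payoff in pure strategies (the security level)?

Row minima: North → -7, South → -10.
The best of these is -7.

-7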